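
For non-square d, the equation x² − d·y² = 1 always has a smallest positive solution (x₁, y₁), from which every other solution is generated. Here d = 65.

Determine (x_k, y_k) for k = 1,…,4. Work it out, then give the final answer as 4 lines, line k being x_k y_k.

129 16
33281 4128
8586369 1065008
2215249921 274767936

[8; 16] for √65; ℓ=1 ⇒ convergent index 1
k=0  a_k=8  p_k/q_k = 8/1
k=1  a_k=16  p_k/q_k = 129/16
(x₁, y₁) = (129, 16);  129² − 65·16² = 1 ✓
(129+16√65)^2 = 33281 + 4128√65
(129+16√65)^3 = 8586369 + 1065008√65
(129+16√65)^4 = 2215249921 + 274767936√65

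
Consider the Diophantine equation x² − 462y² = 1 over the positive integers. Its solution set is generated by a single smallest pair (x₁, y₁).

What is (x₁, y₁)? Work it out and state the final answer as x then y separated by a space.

√462 = [21; 2,42, …], period ℓ=2 (even) → k=1
i=0: a=21 ⇒ p=21, q=1
i=1: a=2 ⇒ p=43, q=2
→ (43, 2).  Check: 43²=1849, 462·2²=1848, difference 1.

43 2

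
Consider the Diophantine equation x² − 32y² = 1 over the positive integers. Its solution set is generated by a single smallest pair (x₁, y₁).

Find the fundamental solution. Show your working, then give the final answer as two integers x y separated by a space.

17 3

[5; 1,1,1,10] for √32; ℓ=4 ⇒ convergent index 3
step 0: (5, 1)  from 5·(1,0) + (0,1)
step 1: (6, 1)  from 1·(5,1) + (1,0)
step 2: (11, 2)  from 1·(6,1) + (5,1)
step 3: (17, 3)  from 1·(11,2) + (6,1)
fundamental: x₁=17, y₁=3  (since 289 − 32·9 = 1)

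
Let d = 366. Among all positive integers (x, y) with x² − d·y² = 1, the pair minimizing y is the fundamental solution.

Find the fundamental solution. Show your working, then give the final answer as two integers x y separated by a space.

907925 47458

√366 → a₀=19, period (7,1,1,1,2,12,2,1,1,1,7,38); ℓ=12 even so k=11
step 0: (19, 1)  from 19·(1,0) + (0,1)
…
step 4: (440, 23)  from 1·(287,15) + (153,8)
step 5: (1167, 61)  from 2·(440,23) + (287,15)
step 6: (14444, 755)  from 12·(1167,61) + (440,23)
…
step 9: (74554, 3897)  from 1·(44499,2326) + (30055,1571)
step 10: (119053, 6223)  from 1·(74554,3897) + (44499,2326)
step 11: (907925, 47458)  from 7·(119053,6223) + (74554,3897)
→ (907925, 47458).  Check: 907925²=824327805625, 366·47458²=824327805624, difference 1.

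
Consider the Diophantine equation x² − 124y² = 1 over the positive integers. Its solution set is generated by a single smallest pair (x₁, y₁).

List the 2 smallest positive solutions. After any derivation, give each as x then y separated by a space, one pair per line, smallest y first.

4620799 414960
42703566796801 3834893506080

d=124: √d = [11; 7,2,1,1,1,…,2,7,22] (ℓ=16, even), read p_15/q_15
k=0  a_k=11  p_k/q_k = 11/1
…
k=2  a_k=2  p_k/q_k = 167/15
k=3  a_k=1  p_k/q_k = 245/22
k=4  a_k=1  p_k/q_k = 412/37
k=5  a_k=1  p_k/q_k = 657/59
k=6  a_k=3  p_k/q_k = 2383/214
k=7  a_k=1  p_k/q_k = 3040/273
k=8  a_k=4  p_k/q_k = 14543/1306
k=9  a_k=1  p_k/q_k = 17583/1579
k=10  a_k=3  p_k/q_k = 67292/6043
k=11  a_k=1  p_k/q_k = 84875/7622
k=12  a_k=1  p_k/q_k = 152167/13665
k=13  a_k=1  p_k/q_k = 237042/21287
k=14  a_k=2  p_k/q_k = 626251/56239
k=15  a_k=7  p_k/q_k = 4620799/414960
→ (4620799, 414960).  Check: 4620799²=21351783398401, 124·414960²=21351783398400, difference 1.
n=2: (4620799,414960)∘(4620799,414960) = (4620799·4620799+124·414960·414960, 4620799·414960+414960·4620799) = (42703566796801,3834893506080)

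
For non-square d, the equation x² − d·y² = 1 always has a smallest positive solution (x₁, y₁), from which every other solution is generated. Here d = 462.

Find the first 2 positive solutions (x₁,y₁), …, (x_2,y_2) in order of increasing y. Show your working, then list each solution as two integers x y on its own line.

[21; 2,42] for √462; ℓ=2 ⇒ convergent index 1
i=0: a=21 ⇒ p=21, q=1
i=1: a=2 ⇒ p=43, q=2
→ (43, 2).  Check: 43²=1849, 462·2²=1848, difference 1.
n=2: (43,2)∘(43,2) = (43·43+462·2·2, 43·2+2·43) = (3697,172)

43 2
3697 172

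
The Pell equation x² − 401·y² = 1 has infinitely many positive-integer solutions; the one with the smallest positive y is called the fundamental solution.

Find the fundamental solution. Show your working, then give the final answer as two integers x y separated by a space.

801 40

[20; 40] for √401; ℓ=1 ⇒ convergent index 1
step 0: (20, 1)  from 20·(1,0) + (0,1)
step 1: (801, 40)  from 40·(20,1) + (1,0)
(x₁, y₁) = (801, 40);  801² − 401·40² = 1 ✓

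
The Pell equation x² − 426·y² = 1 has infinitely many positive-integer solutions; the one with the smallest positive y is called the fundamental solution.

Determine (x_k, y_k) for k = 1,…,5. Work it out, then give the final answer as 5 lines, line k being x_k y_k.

√426 = [20; 1,1,1,3,2,6,2,3,1,1,1,40, …], period ℓ=12 (even) → k=11
i=0: a=20 ⇒ p=20, q=1
…
i=3: a=1 ⇒ p=62, q=3
…
i=5: a=2 ⇒ p=516, q=25
i=6: a=6 ⇒ p=3323, q=161
i=7: a=2 ⇒ p=7162, q=347
…
i=10: a=1 ⇒ p=56780, q=2751
i=11: a=1 ⇒ p=88751, q=4300
fundamental: x₁=88751, y₁=4300  (since 7876740001 − 426·18490000 = 1)
(88751+4300√426)^2 = 15753480001 + 763258600√426
(88751+4300√426)^3 = 2796274207048751 + 135479928012900√426
(88751+4300√426)^4 = 496344264283813920001 + 24047958181382517200√426
(88751+4300√426)^5 = 88102099596109264220968751 + 4268560672976279640021500√426

88751 4300
15753480001 763258600
2796274207048751 135479928012900
496344264283813920001 24047958181382517200
88102099596109264220968751 4268560672976279640021500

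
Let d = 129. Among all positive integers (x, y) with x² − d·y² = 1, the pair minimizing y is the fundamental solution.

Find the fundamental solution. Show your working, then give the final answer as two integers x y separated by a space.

16855 1484

√129 → a₀=11, period (2,1,3,1,6,1,3,1,2,22); ℓ=10 even so k=9
i=0: a=11 ⇒ p=11, q=1
i=1: a=2 ⇒ p=23, q=2
i=2: a=1 ⇒ p=34, q=3
i=3: a=3 ⇒ p=125, q=11
i=4: a=1 ⇒ p=159, q=14
i=5: a=6 ⇒ p=1079, q=95
…
i=7: a=3 ⇒ p=4793, q=422
i=8: a=1 ⇒ p=6031, q=531
i=9: a=2 ⇒ p=16855, q=1484
fundamental: x₁=16855, y₁=1484  (since 284091025 − 129·2202256 = 1)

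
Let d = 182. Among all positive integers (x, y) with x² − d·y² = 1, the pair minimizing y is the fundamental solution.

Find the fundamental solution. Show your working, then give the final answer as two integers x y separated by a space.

27 2

[13; 2,26] for √182; ℓ=2 ⇒ convergent index 1
i=0: a=13 ⇒ p=13, q=1
i=1: a=2 ⇒ p=27, q=2
fundamental: x₁=27, y₁=2  (since 729 − 182·4 = 1)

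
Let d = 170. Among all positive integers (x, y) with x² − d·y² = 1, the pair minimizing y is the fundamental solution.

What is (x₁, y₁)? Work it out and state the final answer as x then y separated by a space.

√170 = [13; 26, …], period ℓ=1 (odd) → k=1
i=0: a=13 ⇒ p=13, q=1
i=1: a=26 ⇒ p=339, q=26
fundamental: x₁=339, y₁=26  (since 114921 − 170·676 = 1)

339 26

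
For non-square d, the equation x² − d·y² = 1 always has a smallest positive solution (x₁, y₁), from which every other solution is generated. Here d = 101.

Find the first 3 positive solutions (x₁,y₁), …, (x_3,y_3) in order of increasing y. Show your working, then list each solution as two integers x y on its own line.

[10; 20] for √101; ℓ=1 ⇒ convergent index 1
step 0: (10, 1)  from 10·(1,0) + (0,1)
step 1: (201, 20)  from 20·(10,1) + (1,0)
→ (201, 20).  Check: 201²=40401, 101·20²=40400, difference 1.
(x_2, y_2) = (201·201 + 101·20·20, 201·20 + 20·201) = (80801, 8040)
(x_3, y_3) = (201·80801 + 101·20·8040, 201·8040 + 20·80801) = (32481801, 3232060)

201 20
80801 8040
32481801 3232060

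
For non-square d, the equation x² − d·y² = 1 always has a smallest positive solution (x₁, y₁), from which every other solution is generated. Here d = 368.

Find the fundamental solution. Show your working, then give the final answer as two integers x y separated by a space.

√368 → a₀=19, period (5,2,5,38); ℓ=4 even so k=3
k=0  a_k=19  p_k/q_k = 19/1
k=1  a_k=5  p_k/q_k = 96/5
k=2  a_k=2  p_k/q_k = 211/11
k=3  a_k=5  p_k/q_k = 1151/60
fundamental: x₁=1151, y₁=60  (since 1324801 − 368·3600 = 1)

1151 60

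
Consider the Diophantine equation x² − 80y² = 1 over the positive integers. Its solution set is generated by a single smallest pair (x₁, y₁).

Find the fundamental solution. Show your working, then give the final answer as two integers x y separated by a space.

[8; 1,16] for √80; ℓ=2 ⇒ convergent index 1
i=0: a=8 ⇒ p=8, q=1
i=1: a=1 ⇒ p=9, q=1
→ (9, 1).  Check: 9²=81, 80·1²=80, difference 1.

9 1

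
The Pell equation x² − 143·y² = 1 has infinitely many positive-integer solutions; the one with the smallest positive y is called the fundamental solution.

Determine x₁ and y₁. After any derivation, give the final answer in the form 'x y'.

d=143: √d = [11; 1,22] (ℓ=2, even), read p_1/q_1
i=0: a=11 ⇒ p=11, q=1
i=1: a=1 ⇒ p=12, q=1
→ (12, 1).  Check: 12²=144, 143·1²=143, difference 1.

12 1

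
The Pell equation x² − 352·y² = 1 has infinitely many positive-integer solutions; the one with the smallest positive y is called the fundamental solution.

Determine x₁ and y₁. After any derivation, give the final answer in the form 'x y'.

77617 4137

d=352: √d = [18; 1,3,5,9,5,3,1,36] (ℓ=8, even), read p_7/q_7
k=0  a_k=18  p_k/q_k = 18/1
k=1  a_k=1  p_k/q_k = 19/1
…
k=3  a_k=5  p_k/q_k = 394/21
k=4  a_k=9  p_k/q_k = 3621/193
k=5  a_k=5  p_k/q_k = 18499/986
k=6  a_k=3  p_k/q_k = 59118/3151
k=7  a_k=1  p_k/q_k = 77617/4137
(x₁, y₁) = (77617, 4137);  77617² − 352·4137² = 1 ✓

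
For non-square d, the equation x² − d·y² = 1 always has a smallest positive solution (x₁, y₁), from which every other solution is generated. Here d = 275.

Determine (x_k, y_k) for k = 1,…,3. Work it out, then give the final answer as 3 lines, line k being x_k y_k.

199 12
79201 4776
31521799 1900836

√275 → a₀=16, period (1,1,2,1,1,32); ℓ=6 even so k=5
a_0=16:  p_0=16·1+0=16,  q_0=16·0+1=1
…
a_4=1:  p_4=1·83+33=116,  q_4=1·5+2=7
a_5=1:  p_5=1·116+83=199,  q_5=1·7+5=12
fundamental: x₁=199, y₁=12  (since 39601 − 275·144 = 1)
(199+12√275)^2 = 79201 + 4776√275
(199+12√275)^3 = 31521799 + 1900836√275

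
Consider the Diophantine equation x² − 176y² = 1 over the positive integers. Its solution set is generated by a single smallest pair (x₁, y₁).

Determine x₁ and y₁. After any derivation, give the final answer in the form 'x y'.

√176 = [13; 3,1,3,26, …], period ℓ=4 (even) → k=3
a_0=13:  p_0=13·1+0=13,  q_0=13·0+1=1
a_1=3:  p_1=3·13+1=40,  q_1=3·1+0=3
a_2=1:  p_2=1·40+13=53,  q_2=1·3+1=4
a_3=3:  p_3=3·53+40=199,  q_3=3·4+3=15
fundamental: x₁=199, y₁=15  (since 39601 − 176·225 = 1)

199 15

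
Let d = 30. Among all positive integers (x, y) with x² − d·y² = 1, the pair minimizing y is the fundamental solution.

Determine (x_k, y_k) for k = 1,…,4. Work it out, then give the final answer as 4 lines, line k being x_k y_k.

√30 → a₀=5, period (2,10); ℓ=2 even so k=1
a_0=5:  p_0=5·1+0=5,  q_0=5·0+1=1
a_1=2:  p_1=2·5+1=11,  q_1=2·1+0=2
→ (11, 2).  Check: 11²=121, 30·2²=120, difference 1.
n=2: (11,2)∘(11,2) = (11·11+30·2·2, 11·2+2·11) = (241,44)
n=3: (241,44)∘(11,2) = (11·241+30·2·44, 11·44+2·241) = (5291,966)
n=4: (5291,966)∘(11,2) = (11·5291+30·2·966, 11·966+2·5291) = (116161,21208)

11 2
241 44
5291 966
116161 21208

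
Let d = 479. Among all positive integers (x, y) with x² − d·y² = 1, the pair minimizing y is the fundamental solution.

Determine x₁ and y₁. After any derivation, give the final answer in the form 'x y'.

2989440 136591

√479 = [21; 1,7,1,3,2,21,2,3,1,7,1,42, …], period ℓ=12 (even) → k=11
step 0: (21, 1)  from 21·(1,0) + (0,1)
step 1: (22, 1)  from 1·(21,1) + (1,0)
step 2: (175, 8)  from 7·(22,1) + (21,1)
…
step 4: (766, 35)  from 3·(197,9) + (175,8)
step 5: (1729, 79)  from 2·(766,35) + (197,9)
…
step 7: (75879, 3467)  from 2·(37075,1694) + (1729,79)
step 8: (264712, 12095)  from 3·(75879,3467) + (37075,1694)
…
step 10: (2648849, 121029)  from 7·(340591,15562) + (264712,12095)
step 11: (2989440, 136591)  from 1·(2648849,121029) + (340591,15562)
(x₁, y₁) = (2989440, 136591);  2989440² − 479·136591² = 1 ✓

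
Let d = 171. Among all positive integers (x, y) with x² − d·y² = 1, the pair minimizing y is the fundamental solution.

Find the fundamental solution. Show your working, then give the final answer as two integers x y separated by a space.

170 13

[13; 13,26] for √171; ℓ=2 ⇒ convergent index 1
step 0: (13, 1)  from 13·(1,0) + (0,1)
step 1: (170, 13)  from 13·(13,1) + (1,0)
fundamental: x₁=170, y₁=13  (since 28900 − 171·169 = 1)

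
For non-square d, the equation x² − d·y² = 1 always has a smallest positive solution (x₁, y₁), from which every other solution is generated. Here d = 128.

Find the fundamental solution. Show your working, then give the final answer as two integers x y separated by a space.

577 51

√128 = [11; 3,5,3,22, …], period ℓ=4 (even) → k=3
k=0  a_k=11  p_k/q_k = 11/1
k=1  a_k=3  p_k/q_k = 34/3
k=2  a_k=5  p_k/q_k = 181/16
k=3  a_k=3  p_k/q_k = 577/51
(x₁, y₁) = (577, 51);  577² − 128·51² = 1 ✓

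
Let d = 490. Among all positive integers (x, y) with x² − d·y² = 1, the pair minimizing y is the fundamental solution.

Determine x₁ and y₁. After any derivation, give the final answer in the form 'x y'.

1039681 46968

d=490: √d = [22; 7,2,1,4,4,4,1,2,7,44] (ℓ=10, even), read p_9/q_9
a_0=22:  p_0=22·1+0=22,  q_0=22·0+1=1
a_1=7:  p_1=7·22+1=155,  q_1=7·1+0=7
a_2=2:  p_2=2·155+22=332,  q_2=2·7+1=15
…
a_4=4:  p_4=4·487+332=2280,  q_4=4·22+15=103
…
a_6=4:  p_6=4·9607+2280=40708,  q_6=4·434+103=1839
…
a_8=2:  p_8=2·50315+40708=141338,  q_8=2·2273+1839=6385
a_9=7:  p_9=7·141338+50315=1039681,  q_9=7·6385+2273=46968
fundamental: x₁=1039681, y₁=46968  (since 1080936581761 − 490·2205993024 = 1)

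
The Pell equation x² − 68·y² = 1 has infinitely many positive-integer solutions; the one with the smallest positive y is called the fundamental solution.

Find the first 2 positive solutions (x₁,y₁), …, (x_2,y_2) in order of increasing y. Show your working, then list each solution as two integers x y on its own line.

d=68: √d = [8; 4,16] (ℓ=2, even), read p_1/q_1
step 0: (8, 1)  from 8·(1,0) + (0,1)
step 1: (33, 4)  from 4·(8,1) + (1,0)
→ (33, 4).  Check: 33²=1089, 68·4²=1088, difference 1.
n=2: (33,4)∘(33,4) = (33·33+68·4·4, 33·4+4·33) = (2177,264)

33 4
2177 264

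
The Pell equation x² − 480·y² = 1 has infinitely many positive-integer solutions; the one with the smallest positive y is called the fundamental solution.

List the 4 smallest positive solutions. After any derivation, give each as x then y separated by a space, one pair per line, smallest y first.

241 11
116161 5302
55989361 2555553
26986755841 1231771244

√480 = [21; 1,9,1,42, …], period ℓ=4 (even) → k=3
k=0  a_k=21  p_k/q_k = 21/1
k=1  a_k=1  p_k/q_k = 22/1
k=2  a_k=9  p_k/q_k = 219/10
k=3  a_k=1  p_k/q_k = 241/11
fundamental: x₁=241, y₁=11  (since 58081 − 480·121 = 1)
n=2: (241,11)∘(241,11) = (241·241+480·11·11, 241·11+11·241) = (116161,5302)
n=3: (116161,5302)∘(241,11) = (241·116161+480·11·5302, 241·5302+11·116161) = (55989361,2555553)
n=4: (55989361,2555553)∘(241,11) = (241·55989361+480·11·2555553, 241·2555553+11·55989361) = (26986755841,1231771244)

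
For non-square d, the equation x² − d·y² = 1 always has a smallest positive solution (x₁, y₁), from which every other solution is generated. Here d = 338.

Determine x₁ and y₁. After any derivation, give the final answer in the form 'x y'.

√338 = [18; 2,1,1,2,36, …], period ℓ=5 (odd) → k=9
a_0=18:  p_0=18·1+0=18,  q_0=18·0+1=1
a_1=2:  p_1=2·18+1=37,  q_1=2·1+0=2
a_2=1:  p_2=1·37+18=55,  q_2=1·2+1=3
…
a_4=2:  p_4=2·92+55=239,  q_4=2·5+3=13
a_5=36:  p_5=36·239+92=8696,  q_5=36·13+5=473
…
a_7=1:  p_7=1·17631+8696=26327,  q_7=1·959+473=1432
a_8=1:  p_8=1·26327+17631=43958,  q_8=1·1432+959=2391
a_9=2:  p_9=2·43958+26327=114243,  q_9=2·2391+1432=6214
→ (114243, 6214).  Check: 114243²=13051463049, 338·6214²=13051463048, difference 1.

114243 6214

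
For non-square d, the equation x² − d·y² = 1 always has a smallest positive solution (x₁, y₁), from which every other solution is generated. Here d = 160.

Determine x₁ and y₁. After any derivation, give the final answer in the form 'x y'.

721 57

√160 → a₀=12, period (1,1,1,5,1,1,1,24); ℓ=8 even so k=7
step 0: (12, 1)  from 12·(1,0) + (0,1)
…
step 4: (215, 17)  from 5·(38,3) + (25,2)
step 5: (253, 20)  from 1·(215,17) + (38,3)
step 6: (468, 37)  from 1·(253,20) + (215,17)
step 7: (721, 57)  from 1·(468,37) + (253,20)
fundamental: x₁=721, y₁=57  (since 519841 − 160·3249 = 1)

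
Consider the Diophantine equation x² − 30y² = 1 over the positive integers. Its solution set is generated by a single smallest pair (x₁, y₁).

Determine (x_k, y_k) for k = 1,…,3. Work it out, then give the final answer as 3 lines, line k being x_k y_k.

d=30: √d = [5; 2,10] (ℓ=2, even), read p_1/q_1
i=0: a=5 ⇒ p=5, q=1
i=1: a=2 ⇒ p=11, q=2
fundamental: x₁=11, y₁=2  (since 121 − 30·4 = 1)
n=2: (11,2)∘(11,2) = (11·11+30·2·2, 11·2+2·11) = (241,44)
n=3: (241,44)∘(11,2) = (11·241+30·2·44, 11·44+2·241) = (5291,966)

11 2
241 44
5291 966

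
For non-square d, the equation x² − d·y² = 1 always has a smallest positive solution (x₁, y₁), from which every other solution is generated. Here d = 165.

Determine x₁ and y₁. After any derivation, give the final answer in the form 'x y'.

1079 84

[12; 1,5,2,5,1,24] for √165; ℓ=6 ⇒ convergent index 5
k=0  a_k=12  p_k/q_k = 12/1
k=1  a_k=1  p_k/q_k = 13/1
k=2  a_k=5  p_k/q_k = 77/6
k=3  a_k=2  p_k/q_k = 167/13
k=4  a_k=5  p_k/q_k = 912/71
k=5  a_k=1  p_k/q_k = 1079/84
→ (1079, 84).  Check: 1079²=1164241, 165·84²=1164240, difference 1.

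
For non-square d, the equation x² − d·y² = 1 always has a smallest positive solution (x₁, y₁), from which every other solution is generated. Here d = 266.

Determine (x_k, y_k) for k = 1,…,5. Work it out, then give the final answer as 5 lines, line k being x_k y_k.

√266 → a₀=16, period (3,4,3,32); ℓ=4 even so k=3
step 0: (16, 1)  from 16·(1,0) + (0,1)
step 1: (49, 3)  from 3·(16,1) + (1,0)
step 2: (212, 13)  from 4·(49,3) + (16,1)
step 3: (685, 42)  from 3·(212,13) + (49,3)
fundamental: x₁=685, y₁=42  (since 469225 − 266·1764 = 1)
(685+42√266)^2 = 938449 + 57540√266
(685+42√266)^3 = 1285674445 + 78829758√266
(685+42√266)^4 = 1761373051201 + 107996710920√266
(685+42√266)^5 = 2413079794470925 + 147955415130642√266

685 42
938449 57540
1285674445 78829758
1761373051201 107996710920
2413079794470925 147955415130642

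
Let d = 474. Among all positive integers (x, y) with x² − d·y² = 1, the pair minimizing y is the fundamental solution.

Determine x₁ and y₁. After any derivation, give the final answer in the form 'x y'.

193549 8890

d=474: √d = [21; 1,3,2,1,1,…,3,1,42] (ℓ=14, even), read p_13/q_13
i=0: a=21 ⇒ p=21, q=1
i=1: a=1 ⇒ p=22, q=1
i=2: a=3 ⇒ p=87, q=4
i=3: a=2 ⇒ p=196, q=9
…
i=6: a=1 ⇒ p=762, q=35
…
i=8: a=1 ⇒ p=5813, q=267
i=9: a=1 ⇒ p=10864, q=499
i=10: a=1 ⇒ p=16677, q=766
i=11: a=2 ⇒ p=44218, q=2031
i=12: a=3 ⇒ p=149331, q=6859
i=13: a=1 ⇒ p=193549, q=8890
(x₁, y₁) = (193549, 8890);  193549² − 474·8890² = 1 ✓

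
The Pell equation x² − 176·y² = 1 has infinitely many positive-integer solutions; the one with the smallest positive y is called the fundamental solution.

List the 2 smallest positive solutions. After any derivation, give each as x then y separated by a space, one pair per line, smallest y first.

[13; 3,1,3,26] for √176; ℓ=4 ⇒ convergent index 3
i=0: a=13 ⇒ p=13, q=1
i=1: a=3 ⇒ p=40, q=3
i=2: a=1 ⇒ p=53, q=4
i=3: a=3 ⇒ p=199, q=15
fundamental: x₁=199, y₁=15  (since 39601 − 176·225 = 1)
k=2:  x_2 = 199·199+176·15·15 = 79201,  y_2 = 199·15+15·199 = 5970

199 15
79201 5970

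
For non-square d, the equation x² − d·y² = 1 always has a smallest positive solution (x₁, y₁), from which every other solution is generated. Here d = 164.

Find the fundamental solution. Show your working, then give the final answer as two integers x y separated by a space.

d=164: √d = [12; 1,4,6,4,1,24] (ℓ=6, even), read p_5/q_5
step 0: (12, 1)  from 12·(1,0) + (0,1)
step 1: (13, 1)  from 1·(12,1) + (1,0)
step 2: (64, 5)  from 4·(13,1) + (12,1)
…
step 4: (1652, 129)  from 4·(397,31) + (64,5)
step 5: (2049, 160)  from 1·(1652,129) + (397,31)
→ (2049, 160).  Check: 2049²=4198401, 164·160²=4198400, difference 1.

2049 160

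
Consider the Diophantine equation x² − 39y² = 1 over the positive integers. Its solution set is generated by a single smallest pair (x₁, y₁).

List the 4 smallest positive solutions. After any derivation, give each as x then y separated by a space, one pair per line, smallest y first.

√39 → a₀=6, period (4,12); ℓ=2 even so k=1
i=0: a=6 ⇒ p=6, q=1
i=1: a=4 ⇒ p=25, q=4
(x₁, y₁) = (25, 4);  25² − 39·4² = 1 ✓
k=2:  x_2 = 25·25+39·4·4 = 1249,  y_2 = 25·4+4·25 = 200
k=3:  x_3 = 25·1249+39·4·200 = 62425,  y_3 = 25·200+4·1249 = 9996
k=4:  x_4 = 25·62425+39·4·9996 = 3120001,  y_4 = 25·9996+4·62425 = 499600

25 4
1249 200
62425 9996
3120001 499600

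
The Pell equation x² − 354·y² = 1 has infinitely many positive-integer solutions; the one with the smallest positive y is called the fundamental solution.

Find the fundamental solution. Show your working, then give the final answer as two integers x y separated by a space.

d=354: √d = [18; 1,4,2,2,18,2,2,4,1,36] (ℓ=10, even), read p_9/q_9
step 0: (18, 1)  from 18·(1,0) + (0,1)
step 1: (19, 1)  from 1·(18,1) + (1,0)
…
step 5: (9351, 497)  from 18·(508,27) + (207,11)
…
step 8: (210294, 11177)  from 4·(47771,2539) + (19210,1021)
step 9: (258065, 13716)  from 1·(210294,11177) + (47771,2539)
→ (258065, 13716).  Check: 258065²=66597544225, 354·13716²=66597544224, difference 1.

258065 13716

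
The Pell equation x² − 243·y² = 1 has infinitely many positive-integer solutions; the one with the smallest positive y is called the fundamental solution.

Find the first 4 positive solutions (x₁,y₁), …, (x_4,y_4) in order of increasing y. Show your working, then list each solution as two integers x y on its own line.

70226 4505
9863382151 632736260
1385331749802026 88869073185015
194572614913330773601 12481839066348990520

√243 → a₀=15, period (1,1,2,3,15,3,2,1,1,30); ℓ=10 even so k=9
step 0: (15, 1)  from 15·(1,0) + (0,1)
step 1: (16, 1)  from 1·(15,1) + (1,0)
step 2: (31, 2)  from 1·(16,1) + (15,1)
…
step 4: (265, 17)  from 3·(78,5) + (31,2)
…
step 7: (28901, 1854)  from 2·(12424,797) + (4053,260)
step 8: (41325, 2651)  from 1·(28901,1854) + (12424,797)
step 9: (70226, 4505)  from 1·(41325,2651) + (28901,1854)
→ (70226, 4505).  Check: 70226²=4931691076, 243·4505²=4931691075, difference 1.
n=2: (70226,4505)∘(70226,4505) = (70226·70226+243·4505·4505, 70226·4505+4505·70226) = (9863382151,632736260)
n=3: (9863382151,632736260)∘(70226,4505) = (70226·9863382151+243·4505·632736260, 70226·632736260+4505·9863382151) = (1385331749802026,88869073185015)
n=4: (1385331749802026,88869073185015)∘(70226,4505) = (70226·1385331749802026+243·4505·88869073185015, 70226·88869073185015+4505·1385331749802026) = (194572614913330773601,12481839066348990520)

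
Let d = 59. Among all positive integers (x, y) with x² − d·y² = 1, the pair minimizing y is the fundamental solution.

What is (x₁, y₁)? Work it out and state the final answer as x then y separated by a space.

530 69

√59 → a₀=7, period (1,2,7,2,1,14); ℓ=6 even so k=5
i=0: a=7 ⇒ p=7, q=1
…
i=2: a=2 ⇒ p=23, q=3
i=3: a=7 ⇒ p=169, q=22
i=4: a=2 ⇒ p=361, q=47
i=5: a=1 ⇒ p=530, q=69
(x₁, y₁) = (530, 69);  530² − 59·69² = 1 ✓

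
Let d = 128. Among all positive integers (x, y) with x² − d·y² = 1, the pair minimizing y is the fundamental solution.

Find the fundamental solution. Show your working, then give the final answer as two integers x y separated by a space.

577 51

[11; 3,5,3,22] for √128; ℓ=4 ⇒ convergent index 3
i=0: a=11 ⇒ p=11, q=1
i=1: a=3 ⇒ p=34, q=3
i=2: a=5 ⇒ p=181, q=16
i=3: a=3 ⇒ p=577, q=51
fundamental: x₁=577, y₁=51  (since 332929 − 128·2601 = 1)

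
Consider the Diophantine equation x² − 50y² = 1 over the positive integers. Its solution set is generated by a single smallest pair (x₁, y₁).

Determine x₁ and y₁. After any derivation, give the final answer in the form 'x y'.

[7; 14] for √50; ℓ=1 ⇒ convergent index 1
i=0: a=7 ⇒ p=7, q=1
i=1: a=14 ⇒ p=99, q=14
→ (99, 14).  Check: 99²=9801, 50·14²=9800, difference 1.

99 14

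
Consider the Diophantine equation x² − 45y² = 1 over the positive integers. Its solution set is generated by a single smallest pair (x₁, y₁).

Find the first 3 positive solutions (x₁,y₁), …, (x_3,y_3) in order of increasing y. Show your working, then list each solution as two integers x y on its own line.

161 24
51841 7728
16692641 2488392

[6; 1,2,2,2,1,12] for √45; ℓ=6 ⇒ convergent index 5
i=0: a=6 ⇒ p=6, q=1
…
i=2: a=2 ⇒ p=20, q=3
i=3: a=2 ⇒ p=47, q=7
i=4: a=2 ⇒ p=114, q=17
i=5: a=1 ⇒ p=161, q=24
(x₁, y₁) = (161, 24);  161² − 45·24² = 1 ✓
n=2: (161,24)∘(161,24) = (161·161+45·24·24, 161·24+24·161) = (51841,7728)
n=3: (51841,7728)∘(161,24) = (161·51841+45·24·7728, 161·7728+24·51841) = (16692641,2488392)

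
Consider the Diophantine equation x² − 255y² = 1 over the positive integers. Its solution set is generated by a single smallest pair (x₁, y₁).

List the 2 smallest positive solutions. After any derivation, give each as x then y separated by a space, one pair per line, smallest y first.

[15; 1,30] for √255; ℓ=2 ⇒ convergent index 1
step 0: (15, 1)  from 15·(1,0) + (0,1)
step 1: (16, 1)  from 1·(15,1) + (1,0)
(x₁, y₁) = (16, 1);  16² − 255·1² = 1 ✓
n=2: (16,1)∘(16,1) = (16·16+255·1·1, 16·1+1·16) = (511,32)

16 1
511 32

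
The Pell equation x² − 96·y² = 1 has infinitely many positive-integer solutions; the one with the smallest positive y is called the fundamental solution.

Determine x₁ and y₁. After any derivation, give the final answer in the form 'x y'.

49 5

√96 → a₀=9, period (1,3,1,18); ℓ=4 even so k=3
k=0  a_k=9  p_k/q_k = 9/1
k=1  a_k=1  p_k/q_k = 10/1
k=2  a_k=3  p_k/q_k = 39/4
k=3  a_k=1  p_k/q_k = 49/5
(x₁, y₁) = (49, 5);  49² − 96·5² = 1 ✓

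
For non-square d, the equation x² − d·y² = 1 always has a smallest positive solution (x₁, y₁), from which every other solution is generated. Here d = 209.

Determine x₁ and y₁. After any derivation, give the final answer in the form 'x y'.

46551 3220

[14; 2,5,3,2,3,5,2,28] for √209; ℓ=8 ⇒ convergent index 7
a_0=14:  p_0=14·1+0=14,  q_0=14·0+1=1
a_1=2:  p_1=2·14+1=29,  q_1=2·1+0=2
a_2=5:  p_2=5·29+14=159,  q_2=5·2+1=11
…
a_4=2:  p_4=2·506+159=1171,  q_4=2·35+11=81
…
a_6=5:  p_6=5·4019+1171=21266,  q_6=5·278+81=1471
a_7=2:  p_7=2·21266+4019=46551,  q_7=2·1471+278=3220
fundamental: x₁=46551, y₁=3220  (since 2166995601 − 209·10368400 = 1)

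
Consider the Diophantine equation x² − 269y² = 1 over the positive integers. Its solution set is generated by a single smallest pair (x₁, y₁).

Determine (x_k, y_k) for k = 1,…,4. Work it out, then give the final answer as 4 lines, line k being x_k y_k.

√269 = [16; 2,2,32, …], period ℓ=3 (odd) → k=5
a_0=16:  p_0=16·1+0=16,  q_0=16·0+1=1
a_1=2:  p_1=2·16+1=33,  q_1=2·1+0=2
a_2=2:  p_2=2·33+16=82,  q_2=2·2+1=5
a_3=32:  p_3=32·82+33=2657,  q_3=32·5+2=162
a_4=2:  p_4=2·2657+82=5396,  q_4=2·162+5=329
a_5=2:  p_5=2·5396+2657=13449,  q_5=2·329+162=820
(x₁, y₁) = (13449, 820);  13449² − 269·820² = 1 ✓
(13449+820√269)^2 = 361751201 + 22056360√269
(13449+820√269)^3 = 9730383791049 + 593271970460√269
(13449+820√269)^4 = 261727862849884801 + 15957829439376720√269

13449 820
361751201 22056360
9730383791049 593271970460
261727862849884801 15957829439376720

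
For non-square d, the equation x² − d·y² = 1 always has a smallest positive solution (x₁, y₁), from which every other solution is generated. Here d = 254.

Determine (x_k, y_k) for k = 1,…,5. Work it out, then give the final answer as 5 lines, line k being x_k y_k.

√254 → a₀=15, period (1,14,1,30); ℓ=4 even so k=3
k=0  a_k=15  p_k/q_k = 15/1
…
k=2  a_k=14  p_k/q_k = 239/15
k=3  a_k=1  p_k/q_k = 255/16
fundamental: x₁=255, y₁=16  (since 65025 − 254·256 = 1)
(255+16√254)^2 = 130049 + 8160√254
(255+16√254)^3 = 66324735 + 4161584√254
(255+16√254)^4 = 33825484801 + 2122399680√254
(255+16√254)^5 = 17250930923775 + 1082419675216√254

255 16
130049 8160
66324735 4161584
33825484801 2122399680
17250930923775 1082419675216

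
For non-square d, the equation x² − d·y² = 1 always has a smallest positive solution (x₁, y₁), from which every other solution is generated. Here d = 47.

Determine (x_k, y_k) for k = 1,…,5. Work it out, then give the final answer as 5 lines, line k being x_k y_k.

48 7
4607 672
442224 64505
42448897 6191808
4074651888 594349063

√47 = [6; 1,5,1,12, …], period ℓ=4 (even) → k=3
i=0: a=6 ⇒ p=6, q=1
…
i=2: a=5 ⇒ p=41, q=6
i=3: a=1 ⇒ p=48, q=7
→ (48, 7).  Check: 48²=2304, 47·7²=2303, difference 1.
(48+7√47)^2 = 4607 + 672√47
(48+7√47)^3 = 442224 + 64505√47
(48+7√47)^4 = 42448897 + 6191808√47
(48+7√47)^5 = 4074651888 + 594349063√47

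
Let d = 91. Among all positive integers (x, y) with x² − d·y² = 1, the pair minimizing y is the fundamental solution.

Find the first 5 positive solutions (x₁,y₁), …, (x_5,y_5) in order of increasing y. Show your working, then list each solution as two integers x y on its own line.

√91 → a₀=9, period (1,1,5,1,5,1,1,18); ℓ=8 even so k=7
a_0=9:  p_0=9·1+0=9,  q_0=9·0+1=1
…
a_4=1:  p_4=1·105+19=124,  q_4=1·11+2=13
a_5=5:  p_5=5·124+105=725,  q_5=5·13+11=76
a_6=1:  p_6=1·725+124=849,  q_6=1·76+13=89
a_7=1:  p_7=1·849+725=1574,  q_7=1·89+76=165
(x₁, y₁) = (1574, 165);  1574² − 91·165² = 1 ✓
(x_2, y_2) = (1574·1574 + 91·165·165, 1574·165 + 165·1574) = (4954951, 519420)
(x_3, y_3) = (1574·4954951 + 91·165·519420, 1574·519420 + 165·4954951) = (15598184174, 1635133995)
(x_4, y_4) = (1574·15598184174 + 91·165·1635133995, 1574·1635133995 + 165·15598184174) = (49103078824801, 5147401296840)
(x_5, y_5) = (1574·49103078824801 + 91·165·5147401296840, 1574·5147401296840 + 165·49103078824801) = (154576476542289374, 16204017647318325)

1574 165
4954951 519420
15598184174 1635133995
49103078824801 5147401296840
154576476542289374 16204017647318325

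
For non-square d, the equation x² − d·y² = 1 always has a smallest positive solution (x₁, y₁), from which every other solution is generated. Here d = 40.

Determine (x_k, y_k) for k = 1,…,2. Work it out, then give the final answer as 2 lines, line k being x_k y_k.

[6; 3,12] for √40; ℓ=2 ⇒ convergent index 1
a_0=6:  p_0=6·1+0=6,  q_0=6·0+1=1
a_1=3:  p_1=3·6+1=19,  q_1=3·1+0=3
(x₁, y₁) = (19, 3);  19² − 40·3² = 1 ✓
k=2:  x_2 = 19·19+40·3·3 = 721,  y_2 = 19·3+3·19 = 114

19 3
721 114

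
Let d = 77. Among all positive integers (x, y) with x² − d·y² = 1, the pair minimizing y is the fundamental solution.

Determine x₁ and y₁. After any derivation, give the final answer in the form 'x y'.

351 40

√77 = [8; 1,3,2,3,1,16, …], period ℓ=6 (even) → k=5
a_0=8:  p_0=8·1+0=8,  q_0=8·0+1=1
a_1=1:  p_1=1·8+1=9,  q_1=1·1+0=1
…
a_4=3:  p_4=3·79+35=272,  q_4=3·9+4=31
a_5=1:  p_5=1·272+79=351,  q_5=1·31+9=40
fundamental: x₁=351, y₁=40  (since 123201 − 77·1600 = 1)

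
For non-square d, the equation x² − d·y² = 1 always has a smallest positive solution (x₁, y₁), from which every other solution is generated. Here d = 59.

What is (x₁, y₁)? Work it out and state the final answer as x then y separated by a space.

530 69

[7; 1,2,7,2,1,14] for √59; ℓ=6 ⇒ convergent index 5
a_0=7:  p_0=7·1+0=7,  q_0=7·0+1=1
…
a_4=2:  p_4=2·169+23=361,  q_4=2·22+3=47
a_5=1:  p_5=1·361+169=530,  q_5=1·47+22=69
→ (530, 69).  Check: 530²=280900, 59·69²=280899, difference 1.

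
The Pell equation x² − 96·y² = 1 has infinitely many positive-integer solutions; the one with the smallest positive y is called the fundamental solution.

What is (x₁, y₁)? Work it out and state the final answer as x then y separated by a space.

d=96: √d = [9; 1,3,1,18] (ℓ=4, even), read p_3/q_3
a_0=9:  p_0=9·1+0=9,  q_0=9·0+1=1
a_1=1:  p_1=1·9+1=10,  q_1=1·1+0=1
a_2=3:  p_2=3·10+9=39,  q_2=3·1+1=4
a_3=1:  p_3=1·39+10=49,  q_3=1·4+1=5
fundamental: x₁=49, y₁=5  (since 2401 − 96·25 = 1)

49 5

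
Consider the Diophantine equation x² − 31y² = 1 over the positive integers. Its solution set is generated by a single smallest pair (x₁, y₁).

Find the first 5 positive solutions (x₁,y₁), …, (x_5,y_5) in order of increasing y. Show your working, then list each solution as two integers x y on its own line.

d=31: √d = [5; 1,1,3,5,3,1,1,10] (ℓ=8, even), read p_7/q_7
k=0  a_k=5  p_k/q_k = 5/1
k=1  a_k=1  p_k/q_k = 6/1
k=2  a_k=1  p_k/q_k = 11/2
…
k=4  a_k=5  p_k/q_k = 206/37
…
k=6  a_k=1  p_k/q_k = 863/155
k=7  a_k=1  p_k/q_k = 1520/273
(x₁, y₁) = (1520, 273);  1520² − 31·273² = 1 ✓
n=2: (1520,273)∘(1520,273) = (1520·1520+31·273·273, 1520·273+273·1520) = (4620799,829920)
n=3: (4620799,829920)∘(1520,273) = (1520·4620799+31·273·829920, 1520·829920+273·4620799) = (14047227440,2522956527)
n=4: (14047227440,2522956527)∘(1520,273) = (1520·14047227440+31·273·2522956527, 1520·2522956527+273·14047227440) = (42703566796801,7669787012160)
n=5: (42703566796801,7669787012160)∘(1520,273) = (1520·42703566796801+31·273·7669787012160, 1520·7669787012160+273·42703566796801) = (129818829015047600,23316149994009873)

1520 273
4620799 829920
14047227440 2522956527
42703566796801 7669787012160
129818829015047600 23316149994009873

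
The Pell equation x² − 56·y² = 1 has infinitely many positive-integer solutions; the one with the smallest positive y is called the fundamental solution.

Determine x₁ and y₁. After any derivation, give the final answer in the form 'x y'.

√56 → a₀=7, period (2,14); ℓ=2 even so k=1
step 0: (7, 1)  from 7·(1,0) + (0,1)
step 1: (15, 2)  from 2·(7,1) + (1,0)
→ (15, 2).  Check: 15²=225, 56·2²=224, difference 1.

15 2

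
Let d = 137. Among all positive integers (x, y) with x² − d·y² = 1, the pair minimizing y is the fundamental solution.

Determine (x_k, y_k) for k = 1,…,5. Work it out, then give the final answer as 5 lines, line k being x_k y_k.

6083073 519712
74007554246657 6322892069952
900386710067742990849 76925228065277725280
10954236171143757109591351297 935883555725460013412300928
133270836576615035597116312473600513 11386095977955005515107946008258208

√137 = [11; 1,2,2,1,1,2,2,1,22, …], period ℓ=9 (odd) → k=17
i=0: a=11 ⇒ p=11, q=1
i=1: a=1 ⇒ p=12, q=1
i=2: a=2 ⇒ p=35, q=3
i=3: a=2 ⇒ p=82, q=7
i=4: a=1 ⇒ p=117, q=10
…
i=7: a=2 ⇒ p=1229, q=105
…
i=9: a=22 ⇒ p=39597, q=3383
i=10: a=1 ⇒ p=41341, q=3532
i=11: a=2 ⇒ p=122279, q=10447
…
i=14: a=1 ⇒ p=694077, q=59299
i=15: a=2 ⇒ p=1796332, q=153471
i=16: a=2 ⇒ p=4286741, q=366241
i=17: a=1 ⇒ p=6083073, q=519712
→ (6083073, 519712).  Check: 6083073²=37003777123329, 137·519712²=37003777123328, difference 1.
k=2:  x_2 = 6083073·6083073+137·519712·519712 = 74007554246657,  y_2 = 6083073·519712+519712·6083073 = 6322892069952
k=3:  x_3 = 6083073·74007554246657+137·519712·6322892069952 = 900386710067742990849,  y_3 = 6083073·6322892069952+519712·74007554246657 = 76925228065277725280
k=4:  x_4 = 6083073·900386710067742990849+137·519712·76925228065277725280 = 10954236171143757109591351297,  y_4 = 6083073·76925228065277725280+519712·900386710067742990849 = 935883555725460013412300928
k=5:  x_5 = 6083073·10954236171143757109591351297+137·519712·935883555725460013412300928 = 133270836576615035597116312473600513,  y_5 = 6083073·935883555725460013412300928+519712·10954236171143757109591351297 = 11386095977955005515107946008258208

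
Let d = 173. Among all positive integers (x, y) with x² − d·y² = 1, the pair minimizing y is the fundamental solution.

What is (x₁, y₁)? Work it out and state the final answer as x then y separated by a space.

√173 = [13; 6,1,1,6,26, …], period ℓ=5 (odd) → k=9
k=0  a_k=13  p_k/q_k = 13/1
…
k=3  a_k=1  p_k/q_k = 171/13
k=4  a_k=6  p_k/q_k = 1118/85
k=5  a_k=26  p_k/q_k = 29239/2223
k=6  a_k=6  p_k/q_k = 176552/13423
k=7  a_k=1  p_k/q_k = 205791/15646
k=8  a_k=1  p_k/q_k = 382343/29069
k=9  a_k=6  p_k/q_k = 2499849/190060
fundamental: x₁=2499849, y₁=190060  (since 6249245022801 − 173·36122803600 = 1)

2499849 190060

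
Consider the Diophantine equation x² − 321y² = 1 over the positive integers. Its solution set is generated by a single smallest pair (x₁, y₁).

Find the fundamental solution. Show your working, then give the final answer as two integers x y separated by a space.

√321 → a₀=17, period (1,10,1,34); ℓ=4 even so k=3
i=0: a=17 ⇒ p=17, q=1
i=1: a=1 ⇒ p=18, q=1
i=2: a=10 ⇒ p=197, q=11
i=3: a=1 ⇒ p=215, q=12
(x₁, y₁) = (215, 12);  215² − 321·12² = 1 ✓

215 12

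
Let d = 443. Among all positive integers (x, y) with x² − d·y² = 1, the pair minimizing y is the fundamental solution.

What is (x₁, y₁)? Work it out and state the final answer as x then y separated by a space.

[21; 21,42] for √443; ℓ=2 ⇒ convergent index 1
step 0: (21, 1)  from 21·(1,0) + (0,1)
step 1: (442, 21)  from 21·(21,1) + (1,0)
→ (442, 21).  Check: 442²=195364, 443·21²=195363, difference 1.

442 21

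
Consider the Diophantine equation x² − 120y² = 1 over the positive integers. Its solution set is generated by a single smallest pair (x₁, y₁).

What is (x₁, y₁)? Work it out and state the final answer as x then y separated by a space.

11 1

√120 → a₀=10, period (1,20); ℓ=2 even so k=1
a_0=10:  p_0=10·1+0=10,  q_0=10·0+1=1
a_1=1:  p_1=1·10+1=11,  q_1=1·1+0=1
→ (11, 1).  Check: 11²=121, 120·1²=120, difference 1.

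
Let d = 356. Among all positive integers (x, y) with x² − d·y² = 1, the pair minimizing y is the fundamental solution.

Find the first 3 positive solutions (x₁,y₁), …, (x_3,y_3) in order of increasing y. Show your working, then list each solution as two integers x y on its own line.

√356 = [18; 1,6,1,1,2,…,6,1,36, …], period ℓ=14 (even) → k=13
i=0: a=18 ⇒ p=18, q=1
i=1: a=1 ⇒ p=19, q=1
…
i=10: a=1 ⇒ p=37868, q=2007
…
i=12: a=6 ⇒ p=433982, q=23001
i=13: a=1 ⇒ p=500001, q=26500
fundamental: x₁=500001, y₁=26500  (since 250001000001 − 356·702250000 = 1)
(x_2, y_2) = (500001·500001 + 356·26500·26500, 500001·26500 + 26500·500001) = (500002000001, 26500053000)
(x_3, y_3) = (500001·500002000001 + 356·26500·26500053000, 500001·26500053000 + 26500·500002000001) = (500003000004500001, 26500106000079500)

500001 26500
500002000001 26500053000
500003000004500001 26500106000079500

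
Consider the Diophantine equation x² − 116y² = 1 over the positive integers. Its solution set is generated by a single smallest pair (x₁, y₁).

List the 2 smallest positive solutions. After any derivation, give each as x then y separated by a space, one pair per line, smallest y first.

[10; 1,3,2,1,4,1,2,3,1,20] for √116; ℓ=10 ⇒ convergent index 9
a_0=10:  p_0=10·1+0=10,  q_0=10·0+1=1
a_1=1:  p_1=1·10+1=11,  q_1=1·1+0=1
a_2=3:  p_2=3·11+10=43,  q_2=3·1+1=4
…
a_7=2:  p_7=2·797+657=2251,  q_7=2·74+61=209
a_8=3:  p_8=3·2251+797=7550,  q_8=3·209+74=701
a_9=1:  p_9=1·7550+2251=9801,  q_9=1·701+209=910
fundamental: x₁=9801, y₁=910  (since 96059601 − 116·828100 = 1)
n=2: (9801,910)∘(9801,910) = (9801·9801+116·910·910, 9801·910+910·9801) = (192119201,17837820)

9801 910
192119201 17837820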